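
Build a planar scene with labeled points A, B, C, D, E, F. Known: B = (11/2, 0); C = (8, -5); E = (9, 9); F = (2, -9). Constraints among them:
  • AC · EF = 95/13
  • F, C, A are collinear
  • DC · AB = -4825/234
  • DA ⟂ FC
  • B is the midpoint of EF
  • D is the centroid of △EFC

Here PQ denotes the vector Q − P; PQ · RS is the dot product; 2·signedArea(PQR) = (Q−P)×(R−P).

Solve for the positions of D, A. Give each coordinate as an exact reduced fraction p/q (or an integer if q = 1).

1. D_x = 19/3  [D is the centroid of △EFC]
2. D_y = -5/3  [D is the centroid of △EFC]
   → D = (19/3, -5/3)
3. A_x = 109/13  [F, C, A are collinear ∩ DA ⟂ FC]
4. A_y = -185/39  [F, C, A are collinear ∩ DA ⟂ FC]
   → A = (109/13, -185/39)

A = (109/13, -185/39)
D = (19/3, -5/3)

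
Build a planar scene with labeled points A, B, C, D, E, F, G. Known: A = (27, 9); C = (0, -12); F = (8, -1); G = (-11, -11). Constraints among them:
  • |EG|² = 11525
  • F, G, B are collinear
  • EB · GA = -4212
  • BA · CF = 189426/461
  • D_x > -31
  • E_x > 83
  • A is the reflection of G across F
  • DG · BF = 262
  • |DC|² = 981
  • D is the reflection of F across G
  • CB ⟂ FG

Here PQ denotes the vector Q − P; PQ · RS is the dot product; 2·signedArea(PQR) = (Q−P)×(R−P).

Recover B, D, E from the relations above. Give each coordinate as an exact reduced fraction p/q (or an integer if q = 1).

B = (-1290/461, -3081/461)
D = (-30, -21)
E = (84, 39)

1. B_x = -1290/461  [F, G, B are collinear ∩ CB ⟂ FG]
2. B_y = -3081/461  [F, G, B are collinear ∩ CB ⟂ FG]
   → B = (-1290/461, -3081/461)
3. D_x = -30  [D is the reflection of F across G]
4. D_y = -21  [D is the reflection of F across G]
   → D = (-30, -21)
5. E_x = 84  [line -38·x + -20·y + 3972 = 0 ∩ |EG|² = 11525]
6. E_y = 39  [line -38·x + -20·y + 3972 = 0 ∩ |EG|² = 11525]
   → E = (84, 39)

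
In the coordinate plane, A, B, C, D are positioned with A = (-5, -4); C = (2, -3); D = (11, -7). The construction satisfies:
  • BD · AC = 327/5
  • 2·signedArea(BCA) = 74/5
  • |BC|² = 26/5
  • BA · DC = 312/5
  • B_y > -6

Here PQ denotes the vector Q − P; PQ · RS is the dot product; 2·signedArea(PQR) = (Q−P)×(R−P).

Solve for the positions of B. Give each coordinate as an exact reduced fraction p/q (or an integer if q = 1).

1. B_x = 7/5  [2·signedArea(BCA) = 74/5 ∩ BD · AC = 327/5]
2. B_y = -26/5  [2·signedArea(BCA) = 74/5 ∩ BD · AC = 327/5]
   → B = (7/5, -26/5)

B = (7/5, -26/5)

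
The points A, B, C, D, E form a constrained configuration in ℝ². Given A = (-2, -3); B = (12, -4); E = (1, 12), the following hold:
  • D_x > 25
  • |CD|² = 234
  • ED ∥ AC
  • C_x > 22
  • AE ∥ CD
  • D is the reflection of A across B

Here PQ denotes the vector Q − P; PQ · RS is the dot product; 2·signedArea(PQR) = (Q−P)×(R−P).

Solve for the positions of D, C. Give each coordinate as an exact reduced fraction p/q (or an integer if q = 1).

1. D_x = 26  [D is the reflection of A across B]
2. D_y = -5  [D is the reflection of A across B]
   → D = (26, -5)
3. C_x = 23  [AE ∥ CD ∩ ED ∥ AC]
4. C_y = -20  [AE ∥ CD ∩ ED ∥ AC]
   → C = (23, -20)

C = (23, -20)
D = (26, -5)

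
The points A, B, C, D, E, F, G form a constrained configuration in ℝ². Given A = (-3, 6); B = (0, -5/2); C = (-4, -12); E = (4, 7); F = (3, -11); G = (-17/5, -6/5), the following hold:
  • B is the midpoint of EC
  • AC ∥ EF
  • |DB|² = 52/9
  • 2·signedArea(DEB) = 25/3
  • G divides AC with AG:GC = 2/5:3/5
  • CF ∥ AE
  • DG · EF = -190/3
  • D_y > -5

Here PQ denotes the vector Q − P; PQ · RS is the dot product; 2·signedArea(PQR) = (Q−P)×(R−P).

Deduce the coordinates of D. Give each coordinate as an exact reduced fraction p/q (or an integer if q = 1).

1. D_x = -2/15  [DG · EF = -190/3 ∩ 2·signedArea(DEB) = 25/3]
2. D_y = -49/10  [DG · EF = -190/3 ∩ 2·signedArea(DEB) = 25/3]
   → D = (-2/15, -49/10)

D = (-2/15, -49/10)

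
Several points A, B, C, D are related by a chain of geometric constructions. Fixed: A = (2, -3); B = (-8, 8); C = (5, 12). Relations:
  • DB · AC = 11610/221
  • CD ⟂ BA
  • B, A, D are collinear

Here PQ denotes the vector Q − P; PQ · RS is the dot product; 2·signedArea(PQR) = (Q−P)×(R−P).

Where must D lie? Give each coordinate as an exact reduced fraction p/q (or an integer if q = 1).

1. D_x = -908/221  [B, A, D are collinear ∩ CD ⟂ BA]
2. D_y = 822/221  [B, A, D are collinear ∩ CD ⟂ BA]
   → D = (-908/221, 822/221)

D = (-908/221, 822/221)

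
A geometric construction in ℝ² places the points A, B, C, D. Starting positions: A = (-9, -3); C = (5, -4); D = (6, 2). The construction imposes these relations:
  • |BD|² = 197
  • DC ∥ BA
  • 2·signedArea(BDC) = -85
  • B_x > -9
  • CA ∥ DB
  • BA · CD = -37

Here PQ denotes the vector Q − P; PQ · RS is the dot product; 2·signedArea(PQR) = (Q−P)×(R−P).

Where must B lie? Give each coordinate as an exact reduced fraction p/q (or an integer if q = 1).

B = (-8, 3)

1. B_x = -8  [DC ∥ BA ∩ CA ∥ DB]
2. B_y = 3  [DC ∥ BA ∩ CA ∥ DB]
   → B = (-8, 3)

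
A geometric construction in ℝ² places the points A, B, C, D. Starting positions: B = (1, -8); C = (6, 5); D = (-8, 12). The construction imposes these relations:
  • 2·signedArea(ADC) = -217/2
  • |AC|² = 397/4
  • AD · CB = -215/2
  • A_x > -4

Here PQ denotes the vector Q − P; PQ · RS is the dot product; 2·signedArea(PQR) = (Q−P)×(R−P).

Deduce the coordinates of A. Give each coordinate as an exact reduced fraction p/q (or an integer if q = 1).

1. A_x = -7/2  [2·signedArea(ADC) = -217/2 ∩ AD · CB = -215/2]
2. A_y = 2  [2·signedArea(ADC) = -217/2 ∩ AD · CB = -215/2]
   → A = (-7/2, 2)

A = (-7/2, 2)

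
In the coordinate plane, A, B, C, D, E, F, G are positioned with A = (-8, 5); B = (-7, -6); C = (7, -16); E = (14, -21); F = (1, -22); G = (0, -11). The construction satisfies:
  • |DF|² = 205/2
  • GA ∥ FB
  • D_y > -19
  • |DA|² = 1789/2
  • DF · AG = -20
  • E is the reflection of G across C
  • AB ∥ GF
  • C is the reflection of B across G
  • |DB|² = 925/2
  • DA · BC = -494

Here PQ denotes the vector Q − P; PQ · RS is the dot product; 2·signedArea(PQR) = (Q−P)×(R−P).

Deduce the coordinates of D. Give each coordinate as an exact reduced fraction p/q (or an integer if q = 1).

1. D_x = 21/2  [DA · BC = -494 ∩ DF · AG = -20]
2. D_y = -37/2  [DA · BC = -494 ∩ DF · AG = -20]
   → D = (21/2, -37/2)

D = (21/2, -37/2)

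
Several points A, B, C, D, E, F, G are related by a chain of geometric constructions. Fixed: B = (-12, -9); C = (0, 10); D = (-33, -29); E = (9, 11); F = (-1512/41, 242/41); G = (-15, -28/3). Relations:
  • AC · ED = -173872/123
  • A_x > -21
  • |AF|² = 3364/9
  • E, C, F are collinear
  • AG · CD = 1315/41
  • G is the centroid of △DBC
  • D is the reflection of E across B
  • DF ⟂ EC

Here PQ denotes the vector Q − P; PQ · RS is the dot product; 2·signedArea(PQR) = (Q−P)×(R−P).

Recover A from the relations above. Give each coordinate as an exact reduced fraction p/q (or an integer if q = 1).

A = (-832/41, -496/123)

1. A_x = -832/41  [AC · ED = -173872/123 ∩ AG · CD = 1315/41]
2. A_y = -496/123  [AC · ED = -173872/123 ∩ AG · CD = 1315/41]
   → A = (-832/41, -496/123)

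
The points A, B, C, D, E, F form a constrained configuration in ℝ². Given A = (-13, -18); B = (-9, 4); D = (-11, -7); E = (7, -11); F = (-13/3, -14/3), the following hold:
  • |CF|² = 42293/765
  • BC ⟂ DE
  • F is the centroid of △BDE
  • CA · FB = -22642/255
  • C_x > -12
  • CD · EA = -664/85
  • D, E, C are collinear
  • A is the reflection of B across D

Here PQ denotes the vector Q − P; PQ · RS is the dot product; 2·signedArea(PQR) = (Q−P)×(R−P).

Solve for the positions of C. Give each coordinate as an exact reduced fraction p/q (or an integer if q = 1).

1. C_x = -971/85  [D, E, C are collinear ∩ BC ⟂ DE]
2. C_y = -587/85  [D, E, C are collinear ∩ BC ⟂ DE]
   → C = (-971/85, -587/85)

C = (-971/85, -587/85)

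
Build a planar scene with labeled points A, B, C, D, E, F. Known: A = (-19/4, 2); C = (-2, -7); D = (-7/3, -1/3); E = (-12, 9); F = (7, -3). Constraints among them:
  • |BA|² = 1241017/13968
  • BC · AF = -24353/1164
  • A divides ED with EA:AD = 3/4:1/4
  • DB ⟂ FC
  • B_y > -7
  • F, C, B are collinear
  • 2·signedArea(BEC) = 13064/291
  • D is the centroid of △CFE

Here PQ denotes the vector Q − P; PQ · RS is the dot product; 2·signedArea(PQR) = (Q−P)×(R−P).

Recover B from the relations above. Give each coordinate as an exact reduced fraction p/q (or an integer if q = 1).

1. B_x = 19/97  [F, C, B are collinear ∩ DB ⟂ FC]
2. B_y = -1753/291  [F, C, B are collinear ∩ DB ⟂ FC]
   → B = (19/97, -1753/291)

B = (19/97, -1753/291)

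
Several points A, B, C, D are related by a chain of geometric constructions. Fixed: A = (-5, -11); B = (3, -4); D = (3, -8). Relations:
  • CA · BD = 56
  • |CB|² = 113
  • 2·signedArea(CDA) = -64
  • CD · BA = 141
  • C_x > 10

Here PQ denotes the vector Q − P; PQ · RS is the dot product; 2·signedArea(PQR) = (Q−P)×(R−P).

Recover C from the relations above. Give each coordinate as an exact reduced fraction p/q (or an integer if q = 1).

1. C_x = 11  [CA · BD = 56 ∩ 2·signedArea(CDA) = -64]
2. C_y = 3  [CA · BD = 56 ∩ 2·signedArea(CDA) = -64]
   → C = (11, 3)

C = (11, 3)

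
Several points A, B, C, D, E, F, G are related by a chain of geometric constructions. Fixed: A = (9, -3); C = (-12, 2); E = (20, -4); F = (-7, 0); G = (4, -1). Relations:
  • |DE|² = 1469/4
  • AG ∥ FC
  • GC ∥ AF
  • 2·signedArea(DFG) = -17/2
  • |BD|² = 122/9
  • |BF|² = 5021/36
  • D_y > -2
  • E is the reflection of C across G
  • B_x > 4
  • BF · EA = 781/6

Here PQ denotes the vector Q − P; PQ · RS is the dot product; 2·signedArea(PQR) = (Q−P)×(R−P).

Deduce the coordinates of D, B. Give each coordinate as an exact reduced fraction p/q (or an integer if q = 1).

1. D_x = 1  [line 1·x + 11·y + 31/2 = 0 ∩ |DE|² = 1469/4]
2. D_y = -3/2  [line 1·x + 11·y + 31/2 = 0 ∩ |DE|² = 1469/4]
   → D = (1, -3/2)
3. B_x = 14/3  [line 11·x + -1·y + -319/6 = 0 ∩ |BD|² = 122/9]
4. B_y = -11/6  [line 11·x + -1·y + -319/6 = 0 ∩ |BD|² = 122/9]
   → B = (14/3, -11/6)

B = (14/3, -11/6)
D = (1, -3/2)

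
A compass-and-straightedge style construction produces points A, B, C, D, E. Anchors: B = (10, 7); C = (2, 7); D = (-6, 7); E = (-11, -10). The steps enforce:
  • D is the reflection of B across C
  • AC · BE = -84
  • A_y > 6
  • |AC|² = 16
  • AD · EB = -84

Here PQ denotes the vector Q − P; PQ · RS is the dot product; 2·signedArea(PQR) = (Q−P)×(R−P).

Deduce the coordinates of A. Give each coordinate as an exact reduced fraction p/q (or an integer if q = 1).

1. A_x = -2  [line -21·x + -17·y + 77 = 0 ∩ |AC|² = 16]
2. A_y = 7  [line -21·x + -17·y + 77 = 0 ∩ |AC|² = 16]
   → A = (-2, 7)

A = (-2, 7)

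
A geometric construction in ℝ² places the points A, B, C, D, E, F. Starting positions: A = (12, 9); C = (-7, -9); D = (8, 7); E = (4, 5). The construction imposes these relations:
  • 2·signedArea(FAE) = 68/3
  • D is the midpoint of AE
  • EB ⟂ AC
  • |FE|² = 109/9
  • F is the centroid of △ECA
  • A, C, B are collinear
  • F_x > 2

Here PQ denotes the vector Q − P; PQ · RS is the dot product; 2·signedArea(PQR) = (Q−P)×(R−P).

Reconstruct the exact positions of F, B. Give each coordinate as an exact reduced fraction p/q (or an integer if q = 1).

B = (3964/685, 2133/685)
F = (3, 5/3)

1. F_x = 3  [F is the centroid of △ECA]
2. F_y = 5/3  [F is the centroid of △ECA]
   → F = (3, 5/3)
3. B_x = 3964/685  [A, C, B are collinear ∩ EB ⟂ AC]
4. B_y = 2133/685  [A, C, B are collinear ∩ EB ⟂ AC]
   → B = (3964/685, 2133/685)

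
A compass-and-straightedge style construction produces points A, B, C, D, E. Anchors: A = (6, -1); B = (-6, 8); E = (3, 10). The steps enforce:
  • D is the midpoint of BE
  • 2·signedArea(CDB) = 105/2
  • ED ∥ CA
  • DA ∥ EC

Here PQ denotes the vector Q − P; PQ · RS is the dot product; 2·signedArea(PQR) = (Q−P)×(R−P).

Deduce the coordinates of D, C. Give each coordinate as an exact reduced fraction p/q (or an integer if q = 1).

1. D_x = -3/2  [D is the midpoint of BE]
2. D_y = 9  [D is the midpoint of BE]
   → D = (-3/2, 9)
3. C_x = 21/2  [ED ∥ CA ∩ DA ∥ EC]
4. C_y = 0  [ED ∥ CA ∩ DA ∥ EC]
   → C = (21/2, 0)

C = (21/2, 0)
D = (-3/2, 9)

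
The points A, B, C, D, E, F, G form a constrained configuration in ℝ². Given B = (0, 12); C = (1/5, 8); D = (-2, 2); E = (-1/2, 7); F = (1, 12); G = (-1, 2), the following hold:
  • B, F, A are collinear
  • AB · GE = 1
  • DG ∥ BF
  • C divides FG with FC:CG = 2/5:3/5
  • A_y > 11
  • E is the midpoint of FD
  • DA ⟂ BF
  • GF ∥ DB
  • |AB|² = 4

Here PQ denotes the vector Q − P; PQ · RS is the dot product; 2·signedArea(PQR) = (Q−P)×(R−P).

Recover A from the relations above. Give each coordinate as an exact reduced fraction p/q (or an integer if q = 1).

1. A_x = -2  [B, F, A are collinear ∩ DA ⟂ BF]
2. A_y = 12  [B, F, A are collinear ∩ DA ⟂ BF]
   → A = (-2, 12)

A = (-2, 12)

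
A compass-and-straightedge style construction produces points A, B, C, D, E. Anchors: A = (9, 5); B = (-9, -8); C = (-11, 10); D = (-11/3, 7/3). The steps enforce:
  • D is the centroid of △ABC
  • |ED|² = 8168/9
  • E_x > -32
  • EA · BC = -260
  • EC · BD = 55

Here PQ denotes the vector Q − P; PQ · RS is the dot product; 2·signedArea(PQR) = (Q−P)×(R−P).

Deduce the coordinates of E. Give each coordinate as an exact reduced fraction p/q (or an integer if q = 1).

1. E_x = -31  [EA · BC = -260 ∩ EC · BD = 55]
2. E_y = 15  [EA · BC = -260 ∩ EC · BD = 55]
   → E = (-31, 15)

E = (-31, 15)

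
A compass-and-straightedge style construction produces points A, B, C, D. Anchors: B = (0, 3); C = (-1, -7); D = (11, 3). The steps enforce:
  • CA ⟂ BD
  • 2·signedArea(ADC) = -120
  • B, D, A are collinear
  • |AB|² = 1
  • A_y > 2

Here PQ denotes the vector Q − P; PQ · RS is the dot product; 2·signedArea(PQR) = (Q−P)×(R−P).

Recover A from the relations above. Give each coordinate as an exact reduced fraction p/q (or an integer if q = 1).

A = (-1, 3)

1. A_x = -1  [B, D, A are collinear ∩ CA ⟂ BD]
2. A_y = 3  [B, D, A are collinear ∩ CA ⟂ BD]
   → A = (-1, 3)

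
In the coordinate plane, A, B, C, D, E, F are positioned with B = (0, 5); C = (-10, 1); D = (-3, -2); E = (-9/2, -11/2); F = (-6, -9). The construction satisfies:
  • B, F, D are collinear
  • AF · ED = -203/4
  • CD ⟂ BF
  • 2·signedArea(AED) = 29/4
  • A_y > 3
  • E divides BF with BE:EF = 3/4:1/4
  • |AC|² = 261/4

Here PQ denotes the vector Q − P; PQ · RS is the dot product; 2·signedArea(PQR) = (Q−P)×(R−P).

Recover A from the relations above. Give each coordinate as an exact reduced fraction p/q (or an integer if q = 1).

1. A_x = -5/2  [AF · ED = -203/4 ∩ 2·signedArea(AED) = 29/4]
2. A_y = 4  [AF · ED = -203/4 ∩ 2·signedArea(AED) = 29/4]
   → A = (-5/2, 4)

A = (-5/2, 4)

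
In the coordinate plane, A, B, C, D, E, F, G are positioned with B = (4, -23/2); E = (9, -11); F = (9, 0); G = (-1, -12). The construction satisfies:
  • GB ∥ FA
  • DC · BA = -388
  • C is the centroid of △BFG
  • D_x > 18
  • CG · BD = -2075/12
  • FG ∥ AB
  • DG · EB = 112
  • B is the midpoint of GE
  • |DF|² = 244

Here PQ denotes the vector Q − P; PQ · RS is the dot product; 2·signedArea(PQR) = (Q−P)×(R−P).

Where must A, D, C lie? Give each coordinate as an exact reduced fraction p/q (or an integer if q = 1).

A = (14, 1/2)
C = (4, -47/6)
D = (19, 12)

1. A_x = 14  [FG ∥ AB ∩ GB ∥ FA]
2. A_y = 1/2  [FG ∥ AB ∩ GB ∥ FA]
   → A = (14, 1/2)
3. C_x = 4  [C is the centroid of △BFG]
4. C_y = -47/6  [C is the centroid of △BFG]
   → C = (4, -47/6)
5. D_x = 19  [DG · EB = 112 ∩ DC · BA = -388]
6. D_y = 12  [DG · EB = 112 ∩ DC · BA = -388]
   → D = (19, 12)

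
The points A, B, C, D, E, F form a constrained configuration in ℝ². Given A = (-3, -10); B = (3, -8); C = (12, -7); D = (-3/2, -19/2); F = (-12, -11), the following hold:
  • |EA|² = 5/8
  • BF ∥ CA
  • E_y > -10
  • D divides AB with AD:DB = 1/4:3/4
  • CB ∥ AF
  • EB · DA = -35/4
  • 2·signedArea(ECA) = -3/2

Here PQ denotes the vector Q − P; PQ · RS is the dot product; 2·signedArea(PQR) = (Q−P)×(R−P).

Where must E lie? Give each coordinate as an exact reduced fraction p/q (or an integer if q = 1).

1. E_x = -9/4  [2·signedArea(ECA) = -3/2 ∩ EB · DA = -35/4]
2. E_y = -39/4  [2·signedArea(ECA) = -3/2 ∩ EB · DA = -35/4]
   → E = (-9/4, -39/4)

E = (-9/4, -39/4)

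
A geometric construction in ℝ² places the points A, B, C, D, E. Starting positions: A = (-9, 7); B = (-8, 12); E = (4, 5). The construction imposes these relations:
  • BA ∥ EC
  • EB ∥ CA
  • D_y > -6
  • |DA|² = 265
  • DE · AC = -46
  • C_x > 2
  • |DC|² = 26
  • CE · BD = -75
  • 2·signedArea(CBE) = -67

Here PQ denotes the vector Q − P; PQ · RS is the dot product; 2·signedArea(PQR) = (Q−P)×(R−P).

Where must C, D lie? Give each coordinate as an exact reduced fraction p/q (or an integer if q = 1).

1. C_x = 3  [EB ∥ CA ∩ BA ∥ EC]
2. C_y = 0  [EB ∥ CA ∩ BA ∥ EC]
   → C = (3, 0)
3. D_x = 2  [DE · AC = -46 ∩ CE · BD = -75]
4. D_y = -5  [DE · AC = -46 ∩ CE · BD = -75]
   → D = (2, -5)

C = (3, 0)
D = (2, -5)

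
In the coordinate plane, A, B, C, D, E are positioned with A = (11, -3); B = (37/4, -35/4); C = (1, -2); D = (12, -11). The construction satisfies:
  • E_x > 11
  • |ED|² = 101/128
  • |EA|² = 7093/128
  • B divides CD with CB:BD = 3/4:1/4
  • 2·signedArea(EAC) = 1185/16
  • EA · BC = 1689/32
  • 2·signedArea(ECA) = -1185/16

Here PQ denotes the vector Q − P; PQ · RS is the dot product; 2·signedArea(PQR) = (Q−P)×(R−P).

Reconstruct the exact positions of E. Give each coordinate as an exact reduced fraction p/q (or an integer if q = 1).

1. E_x = 181/16  [2·signedArea(EAC) = 1185/16 ∩ EA · BC = 1689/32]
2. E_y = -167/16  [2·signedArea(EAC) = 1185/16 ∩ EA · BC = 1689/32]
   → E = (181/16, -167/16)

E = (181/16, -167/16)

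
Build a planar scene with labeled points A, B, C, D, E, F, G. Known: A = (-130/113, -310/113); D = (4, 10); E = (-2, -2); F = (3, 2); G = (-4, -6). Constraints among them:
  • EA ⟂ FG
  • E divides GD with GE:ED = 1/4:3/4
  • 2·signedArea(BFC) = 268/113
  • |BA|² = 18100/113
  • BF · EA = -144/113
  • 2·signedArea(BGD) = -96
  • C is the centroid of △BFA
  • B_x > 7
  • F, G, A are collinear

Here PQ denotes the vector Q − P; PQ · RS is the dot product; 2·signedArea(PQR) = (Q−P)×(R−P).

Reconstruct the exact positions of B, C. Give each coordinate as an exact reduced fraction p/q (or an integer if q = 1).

B = (8, 6)
C = (371/113, 198/113)

1. B_x = 8  [BF · EA = -144/113 ∩ 2·signedArea(BGD) = -96]
2. B_y = 6  [BF · EA = -144/113 ∩ 2·signedArea(BGD) = -96]
   → B = (8, 6)
3. C_x = 371/113  [C is the centroid of △BFA]
4. C_y = 198/113  [C is the centroid of △BFA]
   → C = (371/113, 198/113)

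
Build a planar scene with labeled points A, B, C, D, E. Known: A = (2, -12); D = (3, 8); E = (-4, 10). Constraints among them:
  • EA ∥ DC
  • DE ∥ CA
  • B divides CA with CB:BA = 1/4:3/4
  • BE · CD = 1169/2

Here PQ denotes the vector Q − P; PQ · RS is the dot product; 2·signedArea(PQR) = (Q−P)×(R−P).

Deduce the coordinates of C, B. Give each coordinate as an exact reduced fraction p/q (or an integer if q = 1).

1. C_x = 9  [DE ∥ CA ∩ EA ∥ DC]
2. C_y = -14  [DE ∥ CA ∩ EA ∥ DC]
   → C = (9, -14)
3. B_x = 29/4  [B divides CA with CB:BA = 1/4:3/4]
4. B_y = -27/2  [B divides CA with CB:BA = 1/4:3/4]
   → B = (29/4, -27/2)

B = (29/4, -27/2)
C = (9, -14)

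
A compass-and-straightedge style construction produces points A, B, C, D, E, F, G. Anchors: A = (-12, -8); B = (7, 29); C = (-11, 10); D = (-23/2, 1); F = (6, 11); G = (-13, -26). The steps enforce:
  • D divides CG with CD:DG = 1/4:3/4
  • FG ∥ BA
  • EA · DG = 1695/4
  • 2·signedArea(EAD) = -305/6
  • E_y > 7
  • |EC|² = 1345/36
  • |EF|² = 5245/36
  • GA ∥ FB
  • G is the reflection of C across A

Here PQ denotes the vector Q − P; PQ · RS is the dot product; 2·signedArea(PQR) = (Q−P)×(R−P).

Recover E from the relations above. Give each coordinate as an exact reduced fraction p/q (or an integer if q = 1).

E = (-11/2, 22/3)

1. E_x = -11/2  [EA · DG = 1695/4 ∩ 2·signedArea(EAD) = -305/6]
2. E_y = 22/3  [EA · DG = 1695/4 ∩ 2·signedArea(EAD) = -305/6]
   → E = (-11/2, 22/3)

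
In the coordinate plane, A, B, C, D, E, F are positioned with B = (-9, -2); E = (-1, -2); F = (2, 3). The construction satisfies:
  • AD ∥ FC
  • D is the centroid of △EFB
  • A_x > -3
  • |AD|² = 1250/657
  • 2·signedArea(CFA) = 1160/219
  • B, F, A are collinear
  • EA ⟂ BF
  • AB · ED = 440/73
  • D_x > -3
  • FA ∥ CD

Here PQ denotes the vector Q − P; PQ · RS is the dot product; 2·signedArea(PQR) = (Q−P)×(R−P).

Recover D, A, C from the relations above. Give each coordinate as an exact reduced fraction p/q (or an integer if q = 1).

1. D_x = -8/3  [D is the centroid of △EFB]
2. D_y = -1/3  [D is the centroid of △EFB]
   → D = (-8/3, -1/3)
3. A_x = -173/73  [B, F, A are collinear ∩ EA ⟂ BF]
4. A_y = 74/73  [B, F, A are collinear ∩ EA ⟂ BF]
   → A = (-173/73, 74/73)
5. C_x = 373/219  [FA ∥ CD ∩ AD ∥ FC]
6. C_y = 362/219  [FA ∥ CD ∩ AD ∥ FC]
   → C = (373/219, 362/219)

A = (-173/73, 74/73)
C = (373/219, 362/219)
D = (-8/3, -1/3)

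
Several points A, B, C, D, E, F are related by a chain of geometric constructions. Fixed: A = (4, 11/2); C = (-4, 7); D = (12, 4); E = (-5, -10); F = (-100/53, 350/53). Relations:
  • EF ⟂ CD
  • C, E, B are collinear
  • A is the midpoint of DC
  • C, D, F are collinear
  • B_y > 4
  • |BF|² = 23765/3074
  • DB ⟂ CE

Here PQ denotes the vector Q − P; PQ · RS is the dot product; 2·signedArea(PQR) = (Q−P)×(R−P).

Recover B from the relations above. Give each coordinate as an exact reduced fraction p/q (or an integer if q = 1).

1. B_x = -239/58  [C, E, B are collinear ∩ DB ⟂ CE]
2. B_y = 287/58  [C, E, B are collinear ∩ DB ⟂ CE]
   → B = (-239/58, 287/58)

B = (-239/58, 287/58)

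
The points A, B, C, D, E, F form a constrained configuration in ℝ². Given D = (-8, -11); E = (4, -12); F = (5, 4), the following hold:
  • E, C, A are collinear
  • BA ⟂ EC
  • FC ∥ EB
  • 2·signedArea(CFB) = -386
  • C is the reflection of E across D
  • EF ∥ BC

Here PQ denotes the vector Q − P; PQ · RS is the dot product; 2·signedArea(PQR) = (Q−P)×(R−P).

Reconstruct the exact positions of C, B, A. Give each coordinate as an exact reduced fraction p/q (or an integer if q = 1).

1. C_x = -20  [C is the reflection of E across D]
2. C_y = -10  [C is the reflection of E across D]
   → C = (-20, -10)
3. B_x = -21  [EF ∥ BC ∩ FC ∥ EB]
4. B_y = -26  [EF ∥ BC ∩ FC ∥ EB]
   → B = (-21, -26)
5. A_x = -2852/145  [E, C, A are collinear ∩ BA ⟂ EC]
6. A_y = -1454/145  [E, C, A are collinear ∩ BA ⟂ EC]
   → A = (-2852/145, -1454/145)

A = (-2852/145, -1454/145)
B = (-21, -26)
C = (-20, -10)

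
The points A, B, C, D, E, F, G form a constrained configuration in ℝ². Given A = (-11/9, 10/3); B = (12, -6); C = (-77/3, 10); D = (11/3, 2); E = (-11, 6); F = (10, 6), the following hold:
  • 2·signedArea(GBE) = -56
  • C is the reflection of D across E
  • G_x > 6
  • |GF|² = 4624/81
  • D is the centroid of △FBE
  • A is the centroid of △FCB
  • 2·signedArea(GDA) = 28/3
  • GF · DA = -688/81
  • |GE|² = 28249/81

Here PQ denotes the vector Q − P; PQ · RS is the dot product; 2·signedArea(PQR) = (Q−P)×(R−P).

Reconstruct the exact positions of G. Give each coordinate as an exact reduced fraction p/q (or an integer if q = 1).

1. G_x = 58/9  [2·signedArea(GBE) = -56 ∩ GF · DA = -688/81]
2. G_y = -2/3  [2·signedArea(GBE) = -56 ∩ GF · DA = -688/81]
   → G = (58/9, -2/3)

G = (58/9, -2/3)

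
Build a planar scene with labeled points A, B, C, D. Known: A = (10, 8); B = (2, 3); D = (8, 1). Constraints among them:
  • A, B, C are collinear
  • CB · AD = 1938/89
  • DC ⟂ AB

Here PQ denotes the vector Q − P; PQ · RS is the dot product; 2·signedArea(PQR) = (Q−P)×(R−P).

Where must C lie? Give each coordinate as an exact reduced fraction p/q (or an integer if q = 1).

C = (482/89, 457/89)

1. C_x = 482/89  [A, B, C are collinear ∩ DC ⟂ AB]
2. C_y = 457/89  [A, B, C are collinear ∩ DC ⟂ AB]
   → C = (482/89, 457/89)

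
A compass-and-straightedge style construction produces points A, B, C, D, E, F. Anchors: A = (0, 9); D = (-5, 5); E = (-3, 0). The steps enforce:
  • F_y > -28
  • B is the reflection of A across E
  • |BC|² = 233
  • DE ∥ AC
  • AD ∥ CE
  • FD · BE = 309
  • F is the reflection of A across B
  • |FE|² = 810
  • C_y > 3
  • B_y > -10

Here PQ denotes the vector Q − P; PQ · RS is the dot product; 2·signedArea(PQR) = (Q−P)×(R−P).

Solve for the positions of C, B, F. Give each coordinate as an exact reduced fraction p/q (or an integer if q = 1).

B = (-6, -9)
C = (2, 4)
F = (-12, -27)

1. C_x = 2  [AD ∥ CE ∩ DE ∥ AC]
2. C_y = 4  [AD ∥ CE ∩ DE ∥ AC]
   → C = (2, 4)
3. B_x = -6  [B is the reflection of A across E]
4. B_y = -9  [B is the reflection of A across E]
   → B = (-6, -9)
5. F_x = -12  [F is the reflection of A across B]
6. F_y = -27  [F is the reflection of A across B]
   → F = (-12, -27)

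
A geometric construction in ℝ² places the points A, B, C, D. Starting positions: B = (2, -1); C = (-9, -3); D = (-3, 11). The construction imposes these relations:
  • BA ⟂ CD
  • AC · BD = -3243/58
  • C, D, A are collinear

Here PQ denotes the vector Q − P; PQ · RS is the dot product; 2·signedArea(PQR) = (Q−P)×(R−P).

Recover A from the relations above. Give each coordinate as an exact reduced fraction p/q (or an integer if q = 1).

A = (-381/58, 155/58)

1. A_x = -381/58  [C, D, A are collinear ∩ BA ⟂ CD]
2. A_y = 155/58  [C, D, A are collinear ∩ BA ⟂ CD]
   → A = (-381/58, 155/58)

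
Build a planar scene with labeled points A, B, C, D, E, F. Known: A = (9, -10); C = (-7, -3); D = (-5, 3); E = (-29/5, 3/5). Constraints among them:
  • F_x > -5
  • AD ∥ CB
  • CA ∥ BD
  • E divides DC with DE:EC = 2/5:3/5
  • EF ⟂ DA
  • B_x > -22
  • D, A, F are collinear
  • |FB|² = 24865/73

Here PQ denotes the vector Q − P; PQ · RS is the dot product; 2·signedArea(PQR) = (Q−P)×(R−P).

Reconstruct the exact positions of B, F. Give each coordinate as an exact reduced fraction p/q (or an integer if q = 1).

B = (-21, 10)
F = (-309/73, 167/73)

1. B_x = -21  [CA ∥ BD ∩ AD ∥ CB]
2. B_y = 10  [CA ∥ BD ∩ AD ∥ CB]
   → B = (-21, 10)
3. F_x = -309/73  [D, A, F are collinear ∩ EF ⟂ DA]
4. F_y = 167/73  [D, A, F are collinear ∩ EF ⟂ DA]
   → F = (-309/73, 167/73)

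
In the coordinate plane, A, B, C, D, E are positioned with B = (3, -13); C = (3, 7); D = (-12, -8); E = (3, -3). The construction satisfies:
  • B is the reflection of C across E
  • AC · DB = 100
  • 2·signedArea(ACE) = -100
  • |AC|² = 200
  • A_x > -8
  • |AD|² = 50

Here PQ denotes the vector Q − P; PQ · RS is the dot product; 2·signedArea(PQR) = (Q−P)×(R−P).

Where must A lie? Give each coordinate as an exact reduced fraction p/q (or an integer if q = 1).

A = (-7, -3)

1. A_x = -7  [2·signedArea(ACE) = -100 ∩ AC · DB = 100]
2. A_y = -3  [2·signedArea(ACE) = -100 ∩ AC · DB = 100]
   → A = (-7, -3)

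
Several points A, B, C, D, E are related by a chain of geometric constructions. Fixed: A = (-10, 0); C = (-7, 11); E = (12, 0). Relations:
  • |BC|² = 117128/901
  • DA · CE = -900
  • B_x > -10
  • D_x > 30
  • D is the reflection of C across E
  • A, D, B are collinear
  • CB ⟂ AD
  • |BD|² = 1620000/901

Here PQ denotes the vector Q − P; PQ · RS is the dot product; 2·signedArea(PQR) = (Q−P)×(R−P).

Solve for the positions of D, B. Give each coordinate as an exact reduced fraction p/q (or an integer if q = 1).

1. D_x = 31  [D is the reflection of C across E]
2. D_y = -11  [D is the reflection of C across E]
   → D = (31, -11)
3. B_x = -8969/901  [A, D, B are collinear ∩ CB ⟂ AD]
4. B_y = -11/901  [A, D, B are collinear ∩ CB ⟂ AD]
   → B = (-8969/901, -11/901)

B = (-8969/901, -11/901)
D = (31, -11)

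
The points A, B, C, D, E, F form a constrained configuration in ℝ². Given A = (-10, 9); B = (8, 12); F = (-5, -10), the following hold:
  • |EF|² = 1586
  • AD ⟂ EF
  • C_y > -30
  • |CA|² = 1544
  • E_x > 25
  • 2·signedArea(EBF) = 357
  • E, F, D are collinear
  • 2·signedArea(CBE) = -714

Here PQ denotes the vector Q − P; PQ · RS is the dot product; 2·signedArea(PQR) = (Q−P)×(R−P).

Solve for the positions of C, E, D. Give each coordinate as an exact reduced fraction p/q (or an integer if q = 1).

C = (0, -29)
D = (995/793, -3930/793)
E = (26, 15)

1. E_x = 26  [line 22·x + -13·y + -377 = 0 ∩ |EF|² = 1586]
2. E_y = 15  [line 22·x + -13·y + -377 = 0 ∩ |EF|² = 1586]
   → E = (26, 15)
3. D_x = 995/793  [E, F, D are collinear ∩ AD ⟂ EF]
4. D_y = -3930/793  [E, F, D are collinear ∩ AD ⟂ EF]
   → D = (995/793, -3930/793)
5. C_x = 0  [line -3·x + 18·y + 522 = 0 ∩ |CA|² = 1544]
6. C_y = -29  [line -3·x + 18·y + 522 = 0 ∩ |CA|² = 1544]
   → C = (0, -29)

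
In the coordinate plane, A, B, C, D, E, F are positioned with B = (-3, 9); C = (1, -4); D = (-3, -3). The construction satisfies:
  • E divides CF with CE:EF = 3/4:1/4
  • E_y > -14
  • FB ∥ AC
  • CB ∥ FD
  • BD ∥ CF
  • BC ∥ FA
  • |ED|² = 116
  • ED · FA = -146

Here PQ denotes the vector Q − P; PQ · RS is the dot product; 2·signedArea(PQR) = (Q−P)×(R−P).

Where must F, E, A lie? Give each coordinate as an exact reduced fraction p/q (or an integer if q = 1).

1. F_x = 1  [CB ∥ FD ∩ BD ∥ CF]
2. F_y = -16  [CB ∥ FD ∩ BD ∥ CF]
   → F = (1, -16)
3. E_x = 1  [E divides CF with CE:EF = 3/4:1/4]
4. E_y = -13  [E divides CF with CE:EF = 3/4:1/4]
   → E = (1, -13)
5. A_x = 5  [FB ∥ AC ∩ BC ∥ FA]
6. A_y = -29  [FB ∥ AC ∩ BC ∥ FA]
   → A = (5, -29)

A = (5, -29)
E = (1, -13)
F = (1, -16)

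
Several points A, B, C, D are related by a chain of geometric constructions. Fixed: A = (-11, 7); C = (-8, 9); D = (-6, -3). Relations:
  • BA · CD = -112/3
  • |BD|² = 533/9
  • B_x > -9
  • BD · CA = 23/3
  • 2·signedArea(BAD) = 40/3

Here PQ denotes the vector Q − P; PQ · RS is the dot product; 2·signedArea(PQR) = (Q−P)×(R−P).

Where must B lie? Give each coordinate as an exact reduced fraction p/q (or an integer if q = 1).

1. B_x = -25/3  [BA · CD = -112/3 ∩ 2·signedArea(BAD) = 40/3]
2. B_y = 13/3  [BA · CD = -112/3 ∩ 2·signedArea(BAD) = 40/3]
   → B = (-25/3, 13/3)

B = (-25/3, 13/3)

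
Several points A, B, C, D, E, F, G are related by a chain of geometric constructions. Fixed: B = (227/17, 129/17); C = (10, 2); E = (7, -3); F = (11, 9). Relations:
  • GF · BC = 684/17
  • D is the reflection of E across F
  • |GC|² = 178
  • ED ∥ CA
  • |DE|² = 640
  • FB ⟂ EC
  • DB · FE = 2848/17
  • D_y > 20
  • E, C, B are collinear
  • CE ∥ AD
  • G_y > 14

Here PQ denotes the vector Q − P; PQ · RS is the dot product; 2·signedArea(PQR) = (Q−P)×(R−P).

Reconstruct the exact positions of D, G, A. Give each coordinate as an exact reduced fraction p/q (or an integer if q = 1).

1. D_x = 15  [D is the reflection of E across F]
2. D_y = 21  [D is the reflection of E across F]
   → D = (15, 21)
3. G_x = 13  [line 57/17·x + 95/17·y + -2166/17 = 0 ∩ |GC|² = 178]
4. G_y = 15  [line 57/17·x + 95/17·y + -2166/17 = 0 ∩ |GC|² = 178]
   → G = (13, 15)
5. A_x = 18  [CE ∥ AD ∩ ED ∥ CA]
6. A_y = 26  [CE ∥ AD ∩ ED ∥ CA]
   → A = (18, 26)

A = (18, 26)
D = (15, 21)
G = (13, 15)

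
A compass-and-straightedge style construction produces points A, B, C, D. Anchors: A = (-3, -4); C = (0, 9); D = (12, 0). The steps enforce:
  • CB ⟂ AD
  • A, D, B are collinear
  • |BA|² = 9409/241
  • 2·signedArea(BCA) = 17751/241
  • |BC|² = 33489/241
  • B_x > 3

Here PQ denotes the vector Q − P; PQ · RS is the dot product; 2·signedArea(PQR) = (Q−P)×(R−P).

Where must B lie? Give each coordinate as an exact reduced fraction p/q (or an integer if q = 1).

1. B_x = 732/241  [A, D, B are collinear ∩ CB ⟂ AD]
2. B_y = -576/241  [A, D, B are collinear ∩ CB ⟂ AD]
   → B = (732/241, -576/241)

B = (732/241, -576/241)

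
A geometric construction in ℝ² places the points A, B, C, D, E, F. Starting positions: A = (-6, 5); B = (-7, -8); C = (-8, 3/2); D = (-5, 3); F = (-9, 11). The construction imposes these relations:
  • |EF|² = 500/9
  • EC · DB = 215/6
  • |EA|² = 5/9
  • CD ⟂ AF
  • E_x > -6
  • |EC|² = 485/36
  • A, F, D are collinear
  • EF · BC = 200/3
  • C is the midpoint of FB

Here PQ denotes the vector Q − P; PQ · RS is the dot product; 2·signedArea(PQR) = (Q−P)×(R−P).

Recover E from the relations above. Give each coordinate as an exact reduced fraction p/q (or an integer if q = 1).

E = (-17/3, 13/3)

1. E_x = -17/3  [EF · BC = 200/3 ∩ EC · DB = 215/6]
2. E_y = 13/3  [EF · BC = 200/3 ∩ EC · DB = 215/6]
   → E = (-17/3, 13/3)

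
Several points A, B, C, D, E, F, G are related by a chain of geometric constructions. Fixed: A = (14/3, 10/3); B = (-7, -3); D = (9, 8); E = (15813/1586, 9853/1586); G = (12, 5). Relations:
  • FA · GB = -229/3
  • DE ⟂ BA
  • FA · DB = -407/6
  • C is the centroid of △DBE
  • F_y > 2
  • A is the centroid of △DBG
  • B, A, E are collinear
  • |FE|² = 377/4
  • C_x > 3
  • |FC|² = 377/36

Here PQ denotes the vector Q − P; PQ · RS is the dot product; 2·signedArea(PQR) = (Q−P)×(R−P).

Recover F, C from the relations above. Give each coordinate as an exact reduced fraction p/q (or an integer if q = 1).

C = (18985/4758, 17783/4758)
F = (1, 5/2)

1. F_x = 1  [FA · GB = -229/3 ∩ FA · DB = -407/6]
2. F_y = 5/2  [FA · GB = -229/3 ∩ FA · DB = -407/6]
   → F = (1, 5/2)
3. C_x = 18985/4758  [C is the centroid of △DBE]
4. C_y = 17783/4758  [C is the centroid of △DBE]
   → C = (18985/4758, 17783/4758)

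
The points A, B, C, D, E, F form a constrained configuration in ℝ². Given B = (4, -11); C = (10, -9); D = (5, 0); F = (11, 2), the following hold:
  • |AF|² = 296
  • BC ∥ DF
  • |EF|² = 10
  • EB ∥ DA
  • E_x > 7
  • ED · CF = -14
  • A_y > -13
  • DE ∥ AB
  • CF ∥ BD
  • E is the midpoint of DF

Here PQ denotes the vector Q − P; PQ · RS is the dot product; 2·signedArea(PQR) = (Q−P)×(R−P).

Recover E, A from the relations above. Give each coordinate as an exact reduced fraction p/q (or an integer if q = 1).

1. E_x = 8  [E is the midpoint of DF]
2. E_y = 1  [E is the midpoint of DF]
   → E = (8, 1)
3. A_x = 1  [DE ∥ AB ∩ EB ∥ DA]
4. A_y = -12  [DE ∥ AB ∩ EB ∥ DA]
   → A = (1, -12)

A = (1, -12)
E = (8, 1)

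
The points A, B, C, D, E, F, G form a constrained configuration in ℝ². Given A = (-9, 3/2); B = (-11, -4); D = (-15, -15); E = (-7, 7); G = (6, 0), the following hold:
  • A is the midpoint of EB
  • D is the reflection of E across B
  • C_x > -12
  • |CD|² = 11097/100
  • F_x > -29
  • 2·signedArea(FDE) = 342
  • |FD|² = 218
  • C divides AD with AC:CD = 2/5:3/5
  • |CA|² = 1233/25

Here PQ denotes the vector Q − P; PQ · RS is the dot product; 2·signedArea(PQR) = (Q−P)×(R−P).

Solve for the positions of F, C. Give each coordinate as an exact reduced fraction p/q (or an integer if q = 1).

C = (-57/5, -51/10)
F = (-28, -8)

1. F_x = -28  [line -22·x + 8·y + -552 = 0 ∩ |FD|² = 218]
2. F_y = -8  [line -22·x + 8·y + -552 = 0 ∩ |FD|² = 218]
   → F = (-28, -8)
3. C_x = -57/5  [C divides AD with AC:CD = 2/5:3/5]
4. C_y = -51/10  [C divides AD with AC:CD = 2/5:3/5]
   → C = (-57/5, -51/10)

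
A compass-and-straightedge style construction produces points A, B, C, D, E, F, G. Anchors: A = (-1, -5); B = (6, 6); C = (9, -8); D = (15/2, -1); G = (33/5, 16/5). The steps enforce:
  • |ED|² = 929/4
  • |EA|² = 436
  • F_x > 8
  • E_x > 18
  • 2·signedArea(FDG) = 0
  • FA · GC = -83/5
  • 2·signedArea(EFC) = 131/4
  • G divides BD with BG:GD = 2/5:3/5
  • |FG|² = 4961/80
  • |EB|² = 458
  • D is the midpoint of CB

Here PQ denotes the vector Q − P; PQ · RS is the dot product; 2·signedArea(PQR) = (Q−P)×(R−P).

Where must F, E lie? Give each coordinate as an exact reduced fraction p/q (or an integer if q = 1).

E = (19, -11)
F = (33/4, -9/2)

1. F_x = 33/4  [2·signedArea(FDG) = 0 ∩ FA · GC = -83/5]
2. F_y = -9/2  [2·signedArea(FDG) = 0 ∩ FA · GC = -83/5]
   → F = (33/4, -9/2)
3. E_x = 19  [line 7/2·x + 3/4·y + -233/4 = 0 ∩ |EA|² = 436]
4. E_y = -11  [line 7/2·x + 3/4·y + -233/4 = 0 ∩ |EA|² = 436]
   → E = (19, -11)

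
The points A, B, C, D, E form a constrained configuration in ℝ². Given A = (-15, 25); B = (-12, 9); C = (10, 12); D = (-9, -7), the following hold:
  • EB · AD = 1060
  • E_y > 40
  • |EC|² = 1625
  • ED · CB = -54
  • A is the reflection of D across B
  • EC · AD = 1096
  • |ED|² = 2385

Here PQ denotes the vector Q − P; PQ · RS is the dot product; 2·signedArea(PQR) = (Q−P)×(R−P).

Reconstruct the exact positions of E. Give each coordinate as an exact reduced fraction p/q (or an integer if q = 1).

1. E_x = -18  [ED · CB = -54 ∩ EC · AD = 1096]
2. E_y = 41  [ED · CB = -54 ∩ EC · AD = 1096]
   → E = (-18, 41)

E = (-18, 41)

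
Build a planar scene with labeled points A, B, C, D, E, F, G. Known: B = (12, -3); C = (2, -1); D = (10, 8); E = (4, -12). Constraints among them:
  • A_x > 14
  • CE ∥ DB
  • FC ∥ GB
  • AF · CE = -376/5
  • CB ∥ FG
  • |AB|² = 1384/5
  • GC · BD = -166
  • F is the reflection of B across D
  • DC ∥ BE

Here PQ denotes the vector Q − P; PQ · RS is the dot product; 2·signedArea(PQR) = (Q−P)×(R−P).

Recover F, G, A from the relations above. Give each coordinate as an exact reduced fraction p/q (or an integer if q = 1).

1. F_x = 8  [F is the reflection of B across D]
2. F_y = 19  [F is the reflection of B across D]
   → F = (8, 19)
3. G_x = 18  [FC ∥ GB ∩ CB ∥ FG]
4. G_y = 17  [FC ∥ GB ∩ CB ∥ FG]
   → G = (18, 17)
5. A_x = 74/5  [line -2·x + 11·y + -589/5 = 0 ∩ |AB|² = 1384/5]
6. A_y = 67/5  [line -2·x + 11·y + -589/5 = 0 ∩ |AB|² = 1384/5]
   → A = (74/5, 67/5)

A = (74/5, 67/5)
F = (8, 19)
G = (18, 17)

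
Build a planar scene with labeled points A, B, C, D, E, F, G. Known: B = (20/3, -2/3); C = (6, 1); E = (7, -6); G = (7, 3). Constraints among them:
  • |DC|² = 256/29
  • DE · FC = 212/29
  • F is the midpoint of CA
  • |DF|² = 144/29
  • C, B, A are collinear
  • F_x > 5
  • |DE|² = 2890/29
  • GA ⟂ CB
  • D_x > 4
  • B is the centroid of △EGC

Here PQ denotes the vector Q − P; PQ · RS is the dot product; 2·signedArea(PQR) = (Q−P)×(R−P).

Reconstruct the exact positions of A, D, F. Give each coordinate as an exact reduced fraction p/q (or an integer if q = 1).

1. A_x = 158/29  [C, B, A are collinear ∩ GA ⟂ CB]
2. A_y = 69/29  [C, B, A are collinear ∩ GA ⟂ CB]
   → A = (158/29, 69/29)
3. F_x = 166/29  [F is the midpoint of CA]
4. F_y = 49/29  [F is the midpoint of CA]
   → F = (166/29, 49/29)
5. D_x = 142/29  [line -8/29·x + 20/29·y + -36/29 = 0 ∩ |DE|² = 2890/29]
6. D_y = 109/29  [line -8/29·x + 20/29·y + -36/29 = 0 ∩ |DE|² = 2890/29]
   → D = (142/29, 109/29)

A = (158/29, 69/29)
D = (142/29, 109/29)
F = (166/29, 49/29)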